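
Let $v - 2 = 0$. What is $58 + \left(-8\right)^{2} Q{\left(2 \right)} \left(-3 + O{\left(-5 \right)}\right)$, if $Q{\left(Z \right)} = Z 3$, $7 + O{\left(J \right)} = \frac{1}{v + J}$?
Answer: $-3910$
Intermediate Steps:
$v = 2$ ($v = 2 + 0 = 2$)
$O{\left(J \right)} = -7 + \frac{1}{2 + J}$
$Q{\left(Z \right)} = 3 Z$
$58 + \left(-8\right)^{2} Q{\left(2 \right)} \left(-3 + O{\left(-5 \right)}\right) = 58 + \left(-8\right)^{2} \cdot 3 \cdot 2 \left(-3 + \frac{-13 - -35}{2 - 5}\right) = 58 + 64 \cdot 6 \left(-3 + \frac{-13 + 35}{-3}\right) = 58 + 64 \cdot 6 \left(-3 - \frac{22}{3}\right) = 58 + 64 \cdot 6 \left(- \frac{31}{3}\right) = 58 + 64 \left(-62\right) = 58 - 3968 = -3910$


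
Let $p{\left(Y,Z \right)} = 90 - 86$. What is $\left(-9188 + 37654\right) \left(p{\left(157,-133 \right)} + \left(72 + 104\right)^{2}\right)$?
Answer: $881876680$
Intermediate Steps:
$p{\left(Y,Z \right)} = 4$ ($p{\left(Y,Z \right)} = 90 - 86 = 4$)
$\left(-9188 + 37654\right) \left(p{\left(157,-133 \right)} + \left(72 + 104\right)^{2}\right) = \left(-9188 + 37654\right) \left(4 + \left(72 + 104\right)^{2}\right) = 28466 \left(4 + 176^{2}\right) = 28466 \left(4 + 30976\right) = 28466 \cdot 30980 = 881876680$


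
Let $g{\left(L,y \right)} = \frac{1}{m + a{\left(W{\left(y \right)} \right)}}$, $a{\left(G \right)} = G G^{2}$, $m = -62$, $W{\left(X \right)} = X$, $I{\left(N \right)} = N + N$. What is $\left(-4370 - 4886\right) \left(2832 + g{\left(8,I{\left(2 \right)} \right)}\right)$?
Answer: $-26217620$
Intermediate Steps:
$I{\left(N \right)} = 2 N$
$a{\left(G \right)} = G^{3}$
$g{\left(L,y \right)} = \frac{1}{-62 + y^{3}}$
$\left(-4370 - 4886\right) \left(2832 + g{\left(8,I{\left(2 \right)} \right)}\right) = \left(-4370 - 4886\right) \left(2832 + \frac{1}{-62 + \left(2 \cdot 2\right)^{3}}\right) = - 9256 \left(2832 + \frac{1}{-62 + 4^{3}}\right) = - 9256 \left(2832 + \frac{1}{-62 + 64}\right) = - 9256 \left(2832 + \frac{1}{2}\right) = \left(-9256\right) \frac{5665}{2} = -26217620$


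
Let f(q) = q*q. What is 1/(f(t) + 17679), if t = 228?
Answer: 1/69663 ≈ 1.4355e-5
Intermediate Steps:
f(q) = q²
1/(f(t) + 17679) = 1/(228² + 17679) = 1/(51984 + 17679) = 1/69663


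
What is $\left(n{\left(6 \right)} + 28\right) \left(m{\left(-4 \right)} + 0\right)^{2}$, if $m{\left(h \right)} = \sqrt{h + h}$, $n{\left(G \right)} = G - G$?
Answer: $-224$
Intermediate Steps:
$n{\left(G \right)} = 0$
$m{\left(h \right)} = \sqrt{2} \sqrt{h}$ ($m{\left(h \right)} = \sqrt{2 h} = \sqrt{2} \sqrt{h}$)
$\left(n{\left(6 \right)} + 28\right) \left(m{\left(-4 \right)} + 0\right)^{2} = \left(0 + 28\right) \left(\sqrt{2} \sqrt{-4} + 0\right)^{2} = 28 \left(\sqrt{2} \cdot 2 i + 0\right)^{2} = 28 \left(2 i \sqrt{2} + 0\right)^{2} = 28 \left(2 i \sqrt{2}\right)^{2} = 28 \left(-8\right) = -224$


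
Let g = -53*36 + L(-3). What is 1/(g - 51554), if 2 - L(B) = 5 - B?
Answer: -1/53468 ≈ -1.8703e-5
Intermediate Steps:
L(B) = -3 + B (L(B) = 2 - (5 - B) = 2 + (-5 + B) = -3 + B)
g = -1914 (g = -53*36 + (-3 - 3) = -1908 - 6 = -1914)
1/(g - 51554) = 1/(-1914 - 51554) = 1/(-53468) = -1/53468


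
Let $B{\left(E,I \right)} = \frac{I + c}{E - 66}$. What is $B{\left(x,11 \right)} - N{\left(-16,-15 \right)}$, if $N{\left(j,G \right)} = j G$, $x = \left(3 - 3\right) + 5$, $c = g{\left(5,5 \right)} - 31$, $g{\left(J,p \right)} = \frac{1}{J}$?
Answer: $- \frac{73101}{305} \approx -239.68$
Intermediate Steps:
$c = - \frac{154}{5}$ ($c = \frac{1}{5} - 31 = - \frac{154}{5} \approx -30.8$)
$x = 5$ ($x = 0 + 5 = 5$)
$B{\left(E,I \right)} = \frac{- \frac{154}{5} + I}{-66 + E}$ ($B{\left(E,I \right)} = \frac{I - \frac{154}{5}}{E - 66} = \frac{- \frac{154}{5} + I}{-66 + E}$)
$N{\left(j,G \right)} = G j$
$B{\left(x,11 \right)} - N{\left(-16,-15 \right)} = \frac{- \frac{154}{5} + 11}{-66 + 5} - \left(-15\right) \left(-16\right) = \frac{1}{-61} \left(- \frac{99}{5}\right) - 240 = \left(- \frac{1}{61}\right) \left(- \frac{99}{5}\right) - 240 = \frac{99}{305} - 240 = - \frac{73101}{305}$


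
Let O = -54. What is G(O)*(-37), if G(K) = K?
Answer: 1998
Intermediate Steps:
G(O)*(-37) = -54*(-37) = 1998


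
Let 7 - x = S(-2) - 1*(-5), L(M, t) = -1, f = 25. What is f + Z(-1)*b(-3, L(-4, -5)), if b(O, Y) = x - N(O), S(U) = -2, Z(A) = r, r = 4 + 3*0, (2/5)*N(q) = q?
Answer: 71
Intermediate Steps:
N(q) = 5*q/2
r = 4 (r = 4 + 0 = 4)
Z(A) = 4
x = 4 (x = 7 - (-2 - 1*(-5)) = 7 - (-2 + 5) = 7 - 1*3 = 7 - 3 = 4)
b(O, Y) = 4 - 5*O/2
f + Z(-1)*b(-3, L(-4, -5)) = 25 + 4*(4 - 5/2*(-3)) = 25 + 4*(4 + 15/2) = 25 + 4*(23/2) = 25 + 46 = 71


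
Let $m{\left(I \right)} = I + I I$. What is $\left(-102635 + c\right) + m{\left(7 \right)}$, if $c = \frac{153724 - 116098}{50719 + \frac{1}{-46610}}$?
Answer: $- \frac{242496293619171}{2364012589} \approx -1.0258 \cdot 10^{5}$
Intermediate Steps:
$c = \frac{1753747860}{2364012589}$ ($c = \frac{37626}{50719 - \frac{1}{46610}} = \frac{37626}{\frac{2364012589}{46610}} = 37626 \cdot \frac{46610}{2364012589} = \frac{1753747860}{2364012589} \approx 0.74185$)
$m{\left(I \right)} = I + I^{2}$
$\left(-102635 + c\right) + m{\left(7 \right)} = \left(-102635 + \frac{1753747860}{2364012589}\right) + 7 \left(1 + 7\right) = - \frac{242628678324155}{2364012589} + 7 \cdot 8 = - \frac{242628678324155}{2364012589} + 56 = - \frac{242496293619171}{2364012589}$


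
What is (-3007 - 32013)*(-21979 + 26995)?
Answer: -175660320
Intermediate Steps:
(-3007 - 32013)*(-21979 + 26995) = -35020*5016 = -175660320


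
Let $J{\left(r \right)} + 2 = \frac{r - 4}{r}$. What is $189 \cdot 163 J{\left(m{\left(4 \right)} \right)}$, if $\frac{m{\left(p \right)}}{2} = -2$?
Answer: $0$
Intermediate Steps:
$m{\left(p \right)} = -4$ ($m{\left(p \right)} = 2 \left(-2\right) = -4$)
$J{\left(r \right)} = -2 + \frac{-4 + r}{r}$ ($J{\left(r \right)} = -2 + \frac{r - 4}{r} = -2 + \frac{-4 + r}{r}$)
$189 \cdot 163 J{\left(m{\left(4 \right)} \right)} = 189 \cdot 163 \frac{-4 - -4}{-4} = 30807 \left(- \frac{-4 + 4}{4}\right) = 30807 \left(\left(- \frac{1}{4}\right) 0\right) = 30807 \cdot 0 = 0$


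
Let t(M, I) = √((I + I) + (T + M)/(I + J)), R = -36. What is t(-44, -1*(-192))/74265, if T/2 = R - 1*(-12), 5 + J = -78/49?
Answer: 2*√14959045/29334675 ≈ 0.00026369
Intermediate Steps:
J = -323/49 (J = -5 - 78/49 = -323/49 ≈ -6.5918)
T = -48 (T = 2*(-36 - 1*(-12)) = 2*(-36 + 12) = 2*(-24) = -48)
t(M, I) = √(2*I + (-48 + M)/(-323/49 + I)) (t(M, I) = √((I + I) + (-48 + M)/(I - 323/49)) = √(2*I + (-48 + M)/(-323/49 + I)))
t(-44, -1*(-192))/74265 = √((-2352 + 49*(-44) + 2*(-1*(-192))*(-323 + 49*(-1*(-192))))/(-323 + 49*(-1*(-192))))/74265 = √((-2352 - 2156 + 2*192*(-323 + 49*192))/(-323 + 49*192))*(1/74265) = √((-2352 - 2156 + 2*192*(-323 + 9408))/(-323 + 9408))*(1/74265) = √((-2352 - 2156 + 2*192*9085)/9085)*(1/74265) = √((-2352 - 2156 + 3488640)/9085)*(1/74265) = √((1/9085)*3484132)*(1/74265) = √(151484/395)*(1/74265) = (2*√14959045/395)*(1/74265) = 2*√14959045/29334675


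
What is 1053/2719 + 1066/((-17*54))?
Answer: -965900/1248021 ≈ -0.77394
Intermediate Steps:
1053/2719 + 1066/((-17*54)) = 1053*(1/2719) + 1066/(-918) = 1053/2719 + 1066*(-1/918) = 1053/2719 - 533/459 = -965900/1248021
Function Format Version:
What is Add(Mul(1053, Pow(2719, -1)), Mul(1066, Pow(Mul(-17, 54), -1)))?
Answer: Rational(-965900, 1248021) ≈ -0.77394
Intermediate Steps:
Add(Mul(1053, Pow(2719, -1)), Mul(1066, Pow(Mul(-17, 54), -1))) = Add(Mul(1053, Rational(1, 2719)), Mul(1066, Pow(-918, -1))) = Add(Rational(1053, 2719), Mul(1066, Rational(-1, 918))) = Add(Rational(1053, 2719), Rational(-533, 459)) = Rational(-965900, 1248021)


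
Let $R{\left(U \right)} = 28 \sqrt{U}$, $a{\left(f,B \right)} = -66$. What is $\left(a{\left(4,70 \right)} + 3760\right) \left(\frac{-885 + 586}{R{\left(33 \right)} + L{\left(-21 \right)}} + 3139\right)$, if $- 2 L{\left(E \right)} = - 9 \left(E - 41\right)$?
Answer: $\frac{200970976576}{17323} + \frac{30926168 \sqrt{33}}{51969} \approx 1.1605 \cdot 10^{7}$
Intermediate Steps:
$L{\left(E \right)} = - \frac{369}{2} + \frac{9 E}{2}$ ($L{\left(E \right)} = - \frac{\left(-9\right) \left(E - 41\right)}{2} = - \frac{\left(-9\right) \left(-41 + E\right)}{2} = - \frac{369 - 9 E}{2} = - \frac{369}{2} + \frac{9 E}{2}$)
$\left(a{\left(4,70 \right)} + 3760\right) \left(\frac{-885 + 586}{R{\left(33 \right)} + L{\left(-21 \right)}} + 3139\right) = \left(-66 + 3760\right) \left(\frac{-885 + 586}{28 \sqrt{33} + \left(- \frac{369}{2} + \frac{9}{2} \left(-21\right)\right)} + 3139\right) = 3694 \left(- \frac{299}{28 \sqrt{33} - 279} + 3139\right) = 3694 \left(- \frac{299}{-279 + 28 \sqrt{33}} + 3139\right) = 3694 \left(3139 - \frac{299}{-279 + 28 \sqrt{33}}\right) = 11595466 - \frac{1104506}{-279 + 28 \sqrt{33}}$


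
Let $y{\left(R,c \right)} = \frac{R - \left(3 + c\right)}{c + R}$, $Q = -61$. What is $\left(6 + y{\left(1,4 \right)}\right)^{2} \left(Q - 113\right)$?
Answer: $- \frac{100224}{25} \approx -4009.0$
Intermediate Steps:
$y{\left(R,c \right)} = \frac{-3 + R - c}{R + c}$
$\left(6 + y{\left(1,4 \right)}\right)^{2} \left(Q - 113\right) = \left(6 + \frac{-3 + 1 - 4}{1 + 4}\right)^{2} \left(-61 - 113\right) = \left(6 + \frac{-3 + 1 - 4}{5}\right)^{2} \left(-174\right) = \left(6 + \frac{1}{5} \left(-6\right)\right)^{2} \left(-174\right) = \left(6 - \frac{6}{5}\right)^{2} \left(-174\right) = \left(\frac{24}{5}\right)^{2} \left(-174\right) = \frac{576}{25} \left(-174\right) = - \frac{100224}{25}$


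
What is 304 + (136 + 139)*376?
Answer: 103704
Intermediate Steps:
304 + (136 + 139)*376 = 304 + 275*376 = 304 + 103400 = 103704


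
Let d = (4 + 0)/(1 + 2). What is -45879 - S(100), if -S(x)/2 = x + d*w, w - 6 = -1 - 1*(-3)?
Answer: -136973/3 ≈ -45658.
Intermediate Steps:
w = 8 (w = 6 + (-1 - 1*(-3)) = 6 + (-1 + 3) = 6 + 2 = 8)
d = 4/3 ≈ 1.3333
S(x) = -64/3 - 2*x (S(x) = -2*(x + (4/3)*8) = -2*(x + 32/3) = -2*(32/3 + x) = -64/3 - 2*x)
-45879 - S(100) = -45879 - (-64/3 - 2*100) = -45879 - (-64/3 - 200) = -45879 - 1*(-664/3) = -45879 + 664/3 = -136973/3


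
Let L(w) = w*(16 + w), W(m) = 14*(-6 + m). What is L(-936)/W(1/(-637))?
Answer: -39180960/3823 ≈ -10249.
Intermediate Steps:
W(m) = -84 + 14*m
L(-936)/W(1/(-637)) = (-936*(16 - 936))/(-84 + 14/(-637)) = (-936*(-920))/(-84 + 14*(-1/637)) = 861120/(-84 - 2/91) = 861120/(-7646/91) = 861120*(-91/7646) = -39180960/3823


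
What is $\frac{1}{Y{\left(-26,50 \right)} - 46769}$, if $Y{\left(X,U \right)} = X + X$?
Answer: $- \frac{1}{46821} \approx -2.1358 \cdot 10^{-5}$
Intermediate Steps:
$Y{\left(X,U \right)} = 2 X$
$\frac{1}{Y{\left(-26,50 \right)} - 46769} = \frac{1}{2 \left(-26\right) - 46769} = \frac{1}{-52 - 46769} = \frac{1}{-46821} = - \frac{1}{46821}$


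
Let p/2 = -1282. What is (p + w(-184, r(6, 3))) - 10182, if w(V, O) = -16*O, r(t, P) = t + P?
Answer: -12890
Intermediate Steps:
p = -2564 (p = 2*(-1282) = -2564)
r(t, P) = P + t
(p + w(-184, r(6, 3))) - 10182 = (-2564 - 16*(3 + 6)) - 10182 = (-2564 - 16*9) - 10182 = (-2564 - 144) - 10182 = -2708 - 10182 = -12890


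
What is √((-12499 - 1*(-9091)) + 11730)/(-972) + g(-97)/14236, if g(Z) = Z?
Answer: -97/14236 - √8322/972 ≈ -0.10067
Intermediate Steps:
√((-12499 - 1*(-9091)) + 11730)/(-972) + g(-97)/14236 = √((-12499 - 1*(-9091)) + 11730)/(-972) - 97/14236 = √((-12499 + 9091) + 11730)*(-1/972) - 97*1/14236 = √(-3408 + 11730)*(-1/972) - 97/14236 = √8322*(-1/972) - 97/14236 = -√8322/972 - 97/14236 = -97/14236 - √8322/972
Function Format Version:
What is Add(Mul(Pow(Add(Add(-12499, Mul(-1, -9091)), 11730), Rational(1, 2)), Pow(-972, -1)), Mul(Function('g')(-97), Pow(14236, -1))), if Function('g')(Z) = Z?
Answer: Add(Rational(-97, 14236), Mul(Rational(-1, 972), Pow(8322, Rational(1, 2)))) ≈ -0.10067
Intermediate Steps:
Add(Mul(Pow(Add(Add(-12499, Mul(-1, -9091)), 11730), Rational(1, 2)), Pow(-972, -1)), Mul(Function('g')(-97), Pow(14236, -1))) = Add(Mul(Pow(Add(Add(-12499, Mul(-1, -9091)), 11730), Rational(1, 2)), Pow(-972, -1)), Mul(-97, Pow(14236, -1))) = Add(Mul(Pow(Add(Add(-12499, 9091), 11730), Rational(1, 2)), Rational(-1, 972)), Mul(-97, Rational(1, 14236))) = Add(Mul(Pow(Add(-3408, 11730), Rational(1, 2)), Rational(-1, 972)), Rational(-97, 14236)) = Add(Mul(Pow(8322, Rational(1, 2)), Rational(-1, 972)), Rational(-97, 14236)) = Add(Mul(Rational(-1, 972), Pow(8322, Rational(1, 2))), Rational(-97, 14236)) = Add(Rational(-97, 14236), Mul(Rational(-1, 972), Pow(8322, Rational(1, 2))))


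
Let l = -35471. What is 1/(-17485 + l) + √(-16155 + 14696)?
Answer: -1/52956 + I*√1459 ≈ -1.8884e-5 + 38.197*I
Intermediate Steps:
1/(-17485 + l) + √(-16155 + 14696) = 1/(-17485 - 35471) + √(-16155 + 14696) = 1/(-52956) + √(-1459) = -1/52956 + I*√1459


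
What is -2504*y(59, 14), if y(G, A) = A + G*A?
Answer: -2103360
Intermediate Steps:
y(G, A) = A + A*G
-2504*y(59, 14) = -35056*(1 + 59) = -35056*60 = -2504*840 = -2103360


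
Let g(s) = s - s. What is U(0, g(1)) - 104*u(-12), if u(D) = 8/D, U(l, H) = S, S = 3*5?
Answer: 253/3 ≈ 84.333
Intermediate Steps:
g(s) = 0
S = 15
U(l, H) = 15
U(0, g(1)) - 104*u(-12) = 15 - 832/(-12) = 15 - 832*(-1)/12 = 15 - 104*(-⅔) = 15 + 208/3 = 253/3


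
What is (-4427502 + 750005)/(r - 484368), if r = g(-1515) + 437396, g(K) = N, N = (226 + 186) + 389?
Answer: 3677497/46171 ≈ 79.650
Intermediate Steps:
N = 801 (N = 412 + 389 = 801)
g(K) = 801
r = 438197 (r = 801 + 437396 = 438197)
(-4427502 + 750005)/(r - 484368) = (-4427502 + 750005)/(438197 - 484368) = -3677497/(-46171) = -3677497*(-1/46171) = 3677497/46171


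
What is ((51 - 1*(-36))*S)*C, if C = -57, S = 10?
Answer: -49590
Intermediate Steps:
((51 - 1*(-36))*S)*C = ((51 - 1*(-36))*10)*(-57) = ((51 + 36)*10)*(-57) = (87*10)*(-57) = 870*(-57) = -49590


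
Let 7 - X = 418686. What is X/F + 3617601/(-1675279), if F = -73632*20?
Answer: -4626019800199/2467082866560 ≈ -1.8751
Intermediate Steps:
X = -418679 (X = 7 - 1*418686 = 7 - 418686 = -418679)
F = -1472640
X/F + 3617601/(-1675279) = -418679/(-1472640) + 3617601/(-1675279) = -418679*(-1/1472640) + 3617601*(-1/1675279) = 418679/1472640 - 3617601/1675279 = -4626019800199/2467082866560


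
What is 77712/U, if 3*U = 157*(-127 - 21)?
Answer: -58284/5809 ≈ -10.033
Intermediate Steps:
U = -23236/3 (U = (157*(-127 - 21))/3 = (157*(-148))/3 = (⅓)*(-23236) = -23236/3 ≈ -7745.3)
77712/U = 77712/(-23236/3) = 77712*(-3/23236) = -58284/5809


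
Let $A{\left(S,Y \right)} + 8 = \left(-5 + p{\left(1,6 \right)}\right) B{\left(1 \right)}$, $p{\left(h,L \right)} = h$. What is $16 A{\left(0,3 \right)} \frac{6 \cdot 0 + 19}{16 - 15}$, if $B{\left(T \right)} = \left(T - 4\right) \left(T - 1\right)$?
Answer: $-2432$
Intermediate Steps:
$B{\left(T \right)} = \left(-1 + T\right) \left(-4 + T\right)$ ($B{\left(T \right)} = \left(-4 + T\right) \left(-1 + T\right) = \left(-1 + T\right) \left(-4 + T\right)$)
$A{\left(S,Y \right)} = -8$ ($A{\left(S,Y \right)} = -8 + \left(-5 + 1\right) \left(4 + 1^{2} - 5\right) = -8 - 4 \left(4 + 1 - 5\right) = -8 - 0 = -8 + 0 = -8$)
$16 A{\left(0,3 \right)} \frac{6 \cdot 0 + 19}{16 - 15} = 16 \left(-8\right) \frac{6 \cdot 0 + 19}{16 - 15} = - 128 \frac{0 + 19}{1} = - 128 \cdot 19 \cdot 1 = \left(-128\right) 19 = -2432$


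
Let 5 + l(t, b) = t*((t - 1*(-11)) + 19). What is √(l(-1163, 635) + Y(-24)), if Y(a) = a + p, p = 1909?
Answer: √1319559 ≈ 1148.7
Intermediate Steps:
Y(a) = 1909 + a (Y(a) = a + 1909 = 1909 + a)
l(t, b) = -5 + t*(30 + t) (l(t, b) = -5 + t*((t - 1*(-11)) + 19) = -5 + t*((t + 11) + 19) = -5 + t*((11 + t) + 19) = -5 + t*(30 + t))
√(l(-1163, 635) + Y(-24)) = √((-5 + (-1163)² + 30*(-1163)) + (1909 - 24)) = √((-5 + 1352569 - 34890) + 1885) = √(1317674 + 1885) = √1319559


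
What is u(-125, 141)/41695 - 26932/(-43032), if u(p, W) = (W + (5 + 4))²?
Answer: 104557487/89710962 ≈ 1.1655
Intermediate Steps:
u(p, W) = (9 + W)² (u(p, W) = (W + 9)² = (9 + W)²)
u(-125, 141)/41695 - 26932/(-43032) = (9 + 141)²/41695 - 26932/(-43032) = 150²*(1/41695) - 26932*(-1/43032) = 22500*(1/41695) + 6733/10758 = 4500/8339 + 6733/10758 = 104557487/89710962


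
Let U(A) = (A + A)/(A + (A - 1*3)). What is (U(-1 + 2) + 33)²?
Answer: 961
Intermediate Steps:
U(A) = 2*A/(-3 + 2*A) (U(A) = (2*A)/(A + (A - 3)) = (2*A)/(A + (-3 + A)) = (2*A)/(-3 + 2*A) = 2*A/(-3 + 2*A))
(U(-1 + 2) + 33)² = (2*(-1 + 2)/(-3 + 2*(-1 + 2)) + 33)² = (2*1/(-3 + 2*1) + 33)² = (2*1/(-3 + 2) + 33)² = (2*1/(-1) + 33)² = (2*1*(-1) + 33)² = (-2 + 33)² = 31² = 961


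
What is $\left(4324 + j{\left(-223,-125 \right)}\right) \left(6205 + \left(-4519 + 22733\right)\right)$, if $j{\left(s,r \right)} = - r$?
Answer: $108640131$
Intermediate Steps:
$\left(4324 + j{\left(-223,-125 \right)}\right) \left(6205 + \left(-4519 + 22733\right)\right) = \left(4324 - -125\right) \left(6205 + \left(-4519 + 22733\right)\right) = \left(4324 + 125\right) \left(6205 + 18214\right) = 4449 \cdot 24419 = 108640131$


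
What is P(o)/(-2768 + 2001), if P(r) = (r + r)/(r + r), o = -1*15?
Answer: -1/767 ≈ -0.0013038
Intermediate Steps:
o = -15
P(r) = 1 (P(r) = (2*r)/((2*r)) = (2*r)*(1/(2*r)) = 1)
P(o)/(-2768 + 2001) = 1/(-2768 + 2001) = 1/(-767) = 1*(-1/767) = -1/767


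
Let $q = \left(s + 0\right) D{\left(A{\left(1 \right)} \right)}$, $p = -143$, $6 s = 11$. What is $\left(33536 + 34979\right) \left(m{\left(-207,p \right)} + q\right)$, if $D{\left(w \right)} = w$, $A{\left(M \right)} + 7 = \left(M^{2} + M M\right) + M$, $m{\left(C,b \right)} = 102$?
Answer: $\frac{19458260}{3} \approx 6.4861 \cdot 10^{6}$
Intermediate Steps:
$s = \frac{11}{6}$ ($s = \frac{1}{6} \cdot 11 = \frac{11}{6} \approx 1.8333$)
$A{\left(M \right)} = -7 + M + 2 M^{2}$ ($A{\left(M \right)} = -7 + \left(\left(M^{2} + M M\right) + M\right) = -7 + \left(\left(M^{2} + M^{2}\right) + M\right) = -7 + \left(2 M^{2} + M\right) = -7 + \left(M + 2 M^{2}\right) = -7 + M + 2 M^{2}$)
$q = - \frac{22}{3}$ ($q = \left(\frac{11}{6} + 0\right) \left(-7 + 1 + 2 \cdot 1^{2}\right) = \frac{11 \left(-7 + 1 + 2 \cdot 1\right)}{6} = \frac{11 \left(-7 + 1 + 2\right)}{6} = \frac{11}{6} \left(-4\right) = - \frac{22}{3} \approx -7.3333$)
$\left(33536 + 34979\right) \left(m{\left(-207,p \right)} + q\right) = \left(33536 + 34979\right) \left(102 - \frac{22}{3}\right) = 68515 \cdot \frac{284}{3} = \frac{19458260}{3}$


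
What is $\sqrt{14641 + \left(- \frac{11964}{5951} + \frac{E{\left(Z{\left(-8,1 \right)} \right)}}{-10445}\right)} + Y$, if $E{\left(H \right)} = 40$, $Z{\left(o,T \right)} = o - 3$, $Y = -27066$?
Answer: $-27066 + \frac{\sqrt{2262391542418623605}}{12431639} \approx -26945.0$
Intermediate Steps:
$Z{\left(o,T \right)} = -3 + o$ ($Z{\left(o,T \right)} = o - 3 = -3 + o$)
$\sqrt{14641 + \left(- \frac{11964}{5951} + \frac{E{\left(Z{\left(-8,1 \right)} \right)}}{-10445}\right)} + Y = \sqrt{14641 + \left(- \frac{11964}{5951} + \frac{40}{-10445}\right)} - 27066 = \sqrt{14641 + \left(\left(-11964\right) \frac{1}{5951} + 40 \left(- \frac{1}{10445}\right)\right)} - 27066 = \sqrt{14641 - \frac{25040404}{12431639}} - 27066 = \sqrt{\frac{181986586195}{12431639}} - 27066 = \frac{\sqrt{2262391542418623605}}{12431639} - 27066 = -27066 + \frac{\sqrt{2262391542418623605}}{12431639}$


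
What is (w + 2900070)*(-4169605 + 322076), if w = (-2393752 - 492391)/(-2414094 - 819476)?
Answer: -36080519603060287747/3233570 ≈ -1.1158e+13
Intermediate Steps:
w = 2886143/3233570 (w = -2886143/(-3233570) = -2886143*(-1/3233570) = 2886143/3233570 ≈ 0.89256)
(w + 2900070)*(-4169605 + 322076) = (2886143/3233570 + 2900070)*(-4169605 + 322076) = (9377582236043/3233570)*(-3847529) = -36080519603060287747/3233570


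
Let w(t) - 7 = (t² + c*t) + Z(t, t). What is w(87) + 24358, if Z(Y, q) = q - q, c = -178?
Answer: 16448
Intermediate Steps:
Z(Y, q) = 0
w(t) = 7 + t² - 178*t (w(t) = 7 + ((t² - 178*t) + 0) = 7 + (t² - 178*t) = 7 + t² - 178*t)
w(87) + 24358 = (7 + 87² - 178*87) + 24358 = (7 + 7569 - 15486) + 24358 = -7910 + 24358 = 16448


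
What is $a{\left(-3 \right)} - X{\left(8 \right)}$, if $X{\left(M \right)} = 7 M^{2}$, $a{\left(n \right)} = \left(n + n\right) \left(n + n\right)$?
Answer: $-412$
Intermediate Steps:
$a{\left(n \right)} = 4 n^{2}$ ($a{\left(n \right)} = 2 n 2 n = 4 n^{2}$)
$a{\left(-3 \right)} - X{\left(8 \right)} = 4 \left(-3\right)^{2} - 7 \cdot 8^{2} = 4 \cdot 9 - 7 \cdot 64 = 36 - 448 = -412$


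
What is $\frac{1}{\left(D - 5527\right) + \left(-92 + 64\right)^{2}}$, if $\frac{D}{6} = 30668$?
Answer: $\frac{1}{179265} \approx 5.5783 \cdot 10^{-6}$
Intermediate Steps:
$D = 184008$ ($D = 6 \cdot 30668 = 184008$)
$\frac{1}{\left(D - 5527\right) + \left(-92 + 64\right)^{2}} = \frac{1}{\left(184008 - 5527\right) + \left(-92 + 64\right)^{2}} = \frac{1}{\left(184008 - 5527\right) + \left(-28\right)^{2}} = \frac{1}{178481 + 784} = \frac{1}{179265}$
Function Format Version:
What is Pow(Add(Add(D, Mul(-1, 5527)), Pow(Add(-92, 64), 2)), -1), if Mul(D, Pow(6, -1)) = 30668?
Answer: Rational(1, 179265) ≈ 5.5783e-6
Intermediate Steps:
D = 184008 (D = Mul(6, 30668) = 184008)
Pow(Add(Add(D, Mul(-1, 5527)), Pow(Add(-92, 64), 2)), -1) = Pow(Add(Add(184008, Mul(-1, 5527)), Pow(Add(-92, 64), 2)), -1) = Pow(Add(Add(184008, -5527), Pow(-28, 2)), -1) = Pow(Add(178481, 784), -1) = Pow(179265, -1) = Rational(1, 179265)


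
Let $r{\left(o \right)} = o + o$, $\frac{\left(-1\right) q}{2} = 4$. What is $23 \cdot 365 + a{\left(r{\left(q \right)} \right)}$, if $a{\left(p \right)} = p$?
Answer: $8379$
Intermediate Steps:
$q = -8$ ($q = \left(-2\right) 4 = -8$)
$r{\left(o \right)} = 2 o$
$23 \cdot 365 + a{\left(r{\left(q \right)} \right)} = 23 \cdot 365 + 2 \left(-8\right) = 8395 - 16 = 8379$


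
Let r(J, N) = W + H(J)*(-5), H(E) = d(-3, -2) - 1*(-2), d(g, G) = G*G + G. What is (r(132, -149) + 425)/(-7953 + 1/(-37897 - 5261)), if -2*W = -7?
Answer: -17630043/343235575 ≈ -0.051364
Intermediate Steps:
W = 7/2 (W = -½*(-7) = 7/2 ≈ 3.5000)
d(g, G) = G + G² (d(g, G) = G² + G = G + G²)
H(E) = 4 (H(E) = -2*(1 - 2) - 1*(-2) = -2*(-1) + 2 = 2 + 2 = 4)
r(J, N) = -33/2 (r(J, N) = 7/2 + 4*(-5) = 7/2 - 20 = -33/2)
(r(132, -149) + 425)/(-7953 + 1/(-37897 - 5261)) = (-33/2 + 425)/(-7953 + 1/(-37897 - 5261)) = 817/(2*(-7953 + 1/(-43158))) = 817/(2*(-7953 - 1/43158)) = 817/(2*(-343235575/43158)) = (817/2)*(-43158/343235575) = -17630043/343235575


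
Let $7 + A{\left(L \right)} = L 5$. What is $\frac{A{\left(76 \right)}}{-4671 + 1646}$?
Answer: $- \frac{373}{3025} \approx -0.12331$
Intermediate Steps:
$A{\left(L \right)} = -7 + 5 L$ ($A{\left(L \right)} = -7 + L 5 = -7 + 5 L$)
$\frac{A{\left(76 \right)}}{-4671 + 1646} = \frac{-7 + 5 \cdot 76}{-4671 + 1646} = \frac{-7 + 380}{-3025} = 373 \left(- \frac{1}{3025}\right) = - \frac{373}{3025}$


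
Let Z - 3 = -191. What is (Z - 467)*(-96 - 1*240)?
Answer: 220080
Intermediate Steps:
Z = -188 (Z = 3 - 191 = -188)
(Z - 467)*(-96 - 1*240) = (-188 - 467)*(-96 - 1*240) = -655*(-96 - 240) = -655*(-336) = 220080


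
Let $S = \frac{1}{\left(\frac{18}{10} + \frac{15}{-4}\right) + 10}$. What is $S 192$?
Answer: $\frac{3840}{161} \approx 23.851$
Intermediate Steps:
$S = \frac{20}{161}$ ($S = \frac{1}{\left(18 \cdot \frac{1}{10} + 15 \left(- \frac{1}{4}\right)\right) + 10} = \frac{1}{\left(\frac{9}{5} - \frac{15}{4}\right) + 10} = \frac{1}{- \frac{39}{20} + 10} = \frac{1}{\frac{161}{20}} = \frac{20}{161} \approx 0.12422$)
$S 192 = \frac{20}{161} \cdot 192 = \frac{3840}{161}$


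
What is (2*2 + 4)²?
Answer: 64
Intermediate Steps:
(2*2 + 4)² = (4 + 4)² = 8² = 64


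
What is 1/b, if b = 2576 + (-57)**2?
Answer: 1/5825 ≈ 0.00017167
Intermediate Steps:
b = 5825 (b = 2576 + 3249 = 5825)
1/b = 1/5825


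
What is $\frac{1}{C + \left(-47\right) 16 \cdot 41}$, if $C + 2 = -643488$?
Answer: $- \frac{1}{674322} \approx -1.483 \cdot 10^{-6}$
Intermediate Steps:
$C = -643490$ ($C = -2 - 643488 = -643490$)
$\frac{1}{C + \left(-47\right) 16 \cdot 41} = \frac{1}{-643490 + \left(-47\right) 16 \cdot 41} = \frac{1}{-643490 - 30832} = \frac{1}{-674322} = - \frac{1}{674322}$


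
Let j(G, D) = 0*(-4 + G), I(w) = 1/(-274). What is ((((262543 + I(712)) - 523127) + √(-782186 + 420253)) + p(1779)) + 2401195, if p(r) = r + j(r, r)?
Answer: 587014859/274 + I*√361933 ≈ 2.1424e+6 + 601.61*I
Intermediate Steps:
I(w) = -1/274
j(G, D) = 0
p(r) = r (p(r) = r + 0 = r)
((((262543 + I(712)) - 523127) + √(-782186 + 420253)) + p(1779)) + 2401195 = ((((262543 - 1/274) - 523127) + √(-782186 + 420253)) + 1779) + 2401195 = (((71936781/274 - 523127) + √(-361933)) + 1779) + 2401195 = ((-71400017/274 + I*√361933) + 1779) + 2401195 = (-70912571/274 + I*√361933) + 2401195 = 587014859/274 + I*√361933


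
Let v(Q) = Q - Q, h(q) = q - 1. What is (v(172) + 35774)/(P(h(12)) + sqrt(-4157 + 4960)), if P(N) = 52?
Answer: 1860248/1901 - 35774*sqrt(803)/1901 ≈ 445.30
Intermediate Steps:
h(q) = -1 + q
v(Q) = 0
(v(172) + 35774)/(P(h(12)) + sqrt(-4157 + 4960)) = (0 + 35774)/(52 + sqrt(-4157 + 4960)) = 35774/(52 + sqrt(803))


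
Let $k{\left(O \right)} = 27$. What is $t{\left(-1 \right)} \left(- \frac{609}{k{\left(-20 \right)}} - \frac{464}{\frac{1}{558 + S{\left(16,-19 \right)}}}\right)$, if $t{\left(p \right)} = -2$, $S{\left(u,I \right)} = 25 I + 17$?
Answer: $\frac{835606}{9} \approx 92845.0$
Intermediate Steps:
$S{\left(u,I \right)} = 17 + 25 I$
$t{\left(-1 \right)} \left(- \frac{609}{k{\left(-20 \right)}} - \frac{464}{\frac{1}{558 + S{\left(16,-19 \right)}}}\right) = - 2 \left(- \frac{609}{27} - \frac{464}{\frac{1}{558 + \left(17 + 25 \left(-19\right)\right)}}\right) = - 2 \left(\left(-609\right) \frac{1}{27} - \frac{464}{\frac{1}{558 + \left(17 - 475\right)}}\right) = - 2 \left(- \frac{203}{9} - \frac{464}{\frac{1}{558 - 458}}\right) = - 2 \left(- \frac{203}{9} - \frac{464}{\frac{1}{100}}\right) = - 2 \left(- \frac{203}{9} - 464 \frac{1}{\frac{1}{100}}\right) = - 2 \left(- \frac{203}{9} - 46400\right) = \left(-2\right) \left(- \frac{417803}{9}\right) = \frac{835606}{9}$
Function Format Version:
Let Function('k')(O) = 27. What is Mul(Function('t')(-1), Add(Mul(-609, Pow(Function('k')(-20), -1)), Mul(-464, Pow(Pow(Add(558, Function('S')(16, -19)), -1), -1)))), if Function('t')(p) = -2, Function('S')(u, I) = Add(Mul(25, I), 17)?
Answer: Rational(835606, 9) ≈ 92845.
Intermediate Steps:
Function('S')(u, I) = Add(17, Mul(25, I))
Mul(Function('t')(-1), Add(Mul(-609, Pow(Function('k')(-20), -1)), Mul(-464, Pow(Pow(Add(558, Function('S')(16, -19)), -1), -1)))) = Mul(-2, Add(Mul(-609, Pow(27, -1)), Mul(-464, Pow(Pow(Add(558, Add(17, Mul(25, -19))), -1), -1)))) = Mul(-2, Add(Mul(-609, Rational(1, 27)), Mul(-464, Pow(Pow(Add(558, Add(17, -475)), -1), -1)))) = Mul(-2, Add(Rational(-203, 9), Mul(-464, Pow(Pow(Add(558, -458), -1), -1)))) = Mul(-2, Add(Rational(-203, 9), Mul(-464, Pow(Pow(100, -1), -1)))) = Mul(-2, Add(Rational(-203, 9), Mul(-464, Pow(Rational(1, 100), -1)))) = Mul(-2, Add(Rational(-203, 9), Mul(-464, 100))) = Mul(-2, Add(Rational(-203, 9), -46400)) = Mul(-2, Rational(-417803, 9)) = Rational(835606, 9)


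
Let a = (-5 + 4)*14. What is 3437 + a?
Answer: 3423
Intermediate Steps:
a = -14 (a = -1*14 = -14)
3437 + a = 3437 - 14 = 3423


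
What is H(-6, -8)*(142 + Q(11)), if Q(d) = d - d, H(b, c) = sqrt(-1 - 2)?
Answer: 142*I*sqrt(3) ≈ 245.95*I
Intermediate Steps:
H(b, c) = I*sqrt(3) (H(b, c) = sqrt(-3) = I*sqrt(3))
Q(d) = 0
H(-6, -8)*(142 + Q(11)) = (I*sqrt(3))*(142 + 0) = (I*sqrt(3))*142 = 142*I*sqrt(3)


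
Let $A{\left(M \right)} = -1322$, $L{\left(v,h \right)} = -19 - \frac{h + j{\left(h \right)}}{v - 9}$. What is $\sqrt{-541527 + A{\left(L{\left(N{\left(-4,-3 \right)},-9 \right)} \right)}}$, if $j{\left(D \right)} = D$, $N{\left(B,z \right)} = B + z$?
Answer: $i \sqrt{542849} \approx 736.78 i$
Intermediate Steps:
$L{\left(v,h \right)} = -19 - \frac{2 h}{-9 + v}$ ($L{\left(v,h \right)} = -19 - \frac{h + h}{v - 9} = -19 - \frac{2 h}{-9 + v}$)
$\sqrt{-541527 + A{\left(L{\left(N{\left(-4,-3 \right)},-9 \right)} \right)}} = \sqrt{-541527 - 1322} = \sqrt{-542849} = i \sqrt{542849}$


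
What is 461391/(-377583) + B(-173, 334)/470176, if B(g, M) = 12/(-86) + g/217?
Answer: -15691655429931/12841370273312 ≈ -1.2220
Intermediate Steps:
B(g, M) = -6/43 + g/217 (B(g, M) = 12*(-1/86) + g*(1/217) = -6/43 + g/217)
461391/(-377583) + B(-173, 334)/470176 = 461391/(-377583) + (-6/43 + (1/217)*(-173))/470176 = 461391*(-1/377583) + (-6/43 - 173/217)*(1/470176) = -153797/125861 - 8741/9331*1/470176 = -153797/125861 - 8741/4387212256 = -15691655429931/12841370273312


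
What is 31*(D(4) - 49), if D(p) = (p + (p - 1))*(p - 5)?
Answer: -1736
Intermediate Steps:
D(p) = (-1 + 2*p)*(-5 + p) (D(p) = (p + (-1 + p))*(-5 + p) = (-1 + 2*p)*(-5 + p))
31*(D(4) - 49) = 31*((5 - 11*4 + 2*4²) - 49) = 31*((5 - 44 + 2*16) - 49) = 31*((5 - 44 + 32) - 49) = 31*(-7 - 49) = 31*(-56) = -1736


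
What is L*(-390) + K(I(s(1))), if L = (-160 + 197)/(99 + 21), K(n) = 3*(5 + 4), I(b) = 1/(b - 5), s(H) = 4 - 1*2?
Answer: -373/4 ≈ -93.250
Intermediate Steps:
s(H) = 2 (s(H) = 4 - 2 = 2)
I(b) = 1/(-5 + b)
K(n) = 27 (K(n) = 3*9 = 27)
L = 37/120 ≈ 0.30833
L*(-390) + K(I(s(1))) = (37/120)*(-390) + 27 = -481/4 + 27 = -373/4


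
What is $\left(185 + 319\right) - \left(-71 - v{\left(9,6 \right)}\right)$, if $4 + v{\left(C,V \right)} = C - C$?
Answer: $571$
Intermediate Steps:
$v{\left(C,V \right)} = -4$ ($v{\left(C,V \right)} = -4 + \left(C - C\right) = -4 + 0 = -4$)
$\left(185 + 319\right) - \left(-71 - v{\left(9,6 \right)}\right) = \left(185 + 319\right) + \left(\left(83 - 4\right) - 12\right) = 504 + \left(79 - 12\right) = 504 + 67 = 571$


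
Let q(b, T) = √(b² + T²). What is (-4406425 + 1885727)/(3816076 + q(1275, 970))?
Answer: -9619175141048/14562433471251 + 12603490*√102661/14562433471251 ≈ -0.66027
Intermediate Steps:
q(b, T) = √(T² + b²)
(-4406425 + 1885727)/(3816076 + q(1275, 970)) = (-4406425 + 1885727)/(3816076 + √(970² + 1275²)) = -2520698/(3816076 + √(940900 + 1625625)) = -2520698/(3816076 + √2566525) = -2520698/(3816076 + 5*√102661)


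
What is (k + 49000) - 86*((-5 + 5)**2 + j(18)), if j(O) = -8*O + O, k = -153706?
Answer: -93870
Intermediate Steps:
j(O) = -7*O
(k + 49000) - 86*((-5 + 5)**2 + j(18)) = (-153706 + 49000) - 86*((-5 + 5)**2 - 7*18) = -104706 - 86*(0**2 - 126) = -104706 - 86*(0 - 126) = -104706 - 86*(-126) = -104706 + 10836 = -93870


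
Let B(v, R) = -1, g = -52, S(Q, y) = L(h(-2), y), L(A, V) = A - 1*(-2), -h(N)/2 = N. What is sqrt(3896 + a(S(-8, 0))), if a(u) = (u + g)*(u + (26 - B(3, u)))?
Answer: sqrt(2378) ≈ 48.765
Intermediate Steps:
h(N) = -2*N
L(A, V) = 2 + A (L(A, V) = A + 2 = 2 + A)
S(Q, y) = 6 (S(Q, y) = 2 - 2*(-2) = 2 + 4 = 6)
a(u) = (-52 + u)*(27 + u) (a(u) = (u - 52)*(u + (26 - 1*(-1))) = (-52 + u)*(u + (26 + 1)) = (-52 + u)*(u + 27) = (-52 + u)*(27 + u))
sqrt(3896 + a(S(-8, 0))) = sqrt(3896 + (-1404 + 6**2 - 25*6)) = sqrt(3896 + (-1404 + 36 - 150)) = sqrt(3896 - 1518) = sqrt(2378)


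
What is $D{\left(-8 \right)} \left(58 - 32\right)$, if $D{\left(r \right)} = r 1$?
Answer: $-208$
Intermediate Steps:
$D{\left(r \right)} = r$
$D{\left(-8 \right)} \left(58 - 32\right) = - 8 \left(58 - 32\right) = \left(-8\right) 26 = -208$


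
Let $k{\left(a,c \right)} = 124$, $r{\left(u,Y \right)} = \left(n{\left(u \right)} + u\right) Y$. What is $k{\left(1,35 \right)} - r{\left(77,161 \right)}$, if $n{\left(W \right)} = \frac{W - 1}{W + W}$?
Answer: $- \frac{135877}{11} \approx -12352.0$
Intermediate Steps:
$n{\left(W \right)} = \frac{-1 + W}{2 W}$
$r{\left(u,Y \right)} = Y \left(u + \frac{-1 + u}{2 u}\right)$ ($r{\left(u,Y \right)} = \left(\frac{-1 + u}{2 u} + u\right) Y = \left(u + \frac{-1 + u}{2 u}\right) Y = Y \left(u + \frac{-1 + u}{2 u}\right)$)
$k{\left(1,35 \right)} - r{\left(77,161 \right)} = 124 - \left(\frac{1}{2} \cdot 161 + 161 \cdot 77 - \frac{161}{2 \cdot 77}\right) = 124 - \left(\frac{161}{2} + 12397 - \frac{161}{2} \cdot \frac{1}{77}\right) = 124 - \left(\frac{161}{2} + 12397 - \frac{23}{22}\right) = 124 - \frac{137241}{11} = - \frac{135877}{11}$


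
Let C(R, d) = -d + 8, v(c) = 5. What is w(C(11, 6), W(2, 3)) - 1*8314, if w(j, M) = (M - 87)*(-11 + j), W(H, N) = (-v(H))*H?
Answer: -7441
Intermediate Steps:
C(R, d) = 8 - d
W(H, N) = -5*H (W(H, N) = (-1*5)*H = -5*H)
w(j, M) = (-87 + M)*(-11 + j)
w(C(11, 6), W(2, 3)) - 1*8314 = (957 - 87*(8 - 1*6) - (-55)*2 + (-5*2)*(8 - 1*6)) - 1*8314 = (957 - 87*(8 - 6) - 11*(-10) - 10*(8 - 6)) - 8314 = (957 - 87*2 + 110 - 10*2) - 8314 = (957 - 174 + 110 - 20) - 8314 = 873 - 8314 = -7441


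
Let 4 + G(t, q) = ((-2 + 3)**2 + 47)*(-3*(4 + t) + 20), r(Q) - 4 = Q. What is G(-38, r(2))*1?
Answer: 5852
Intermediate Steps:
r(Q) = 4 + Q
G(t, q) = 380 - 144*t (G(t, q) = -4 + ((-2 + 3)**2 + 47)*(-3*(4 + t) + 20) = -4 + (1**2 + 47)*((-12 - 3*t) + 20) = -4 + (1 + 47)*(8 - 3*t) = -4 + 48*(8 - 3*t) = -4 + (384 - 144*t) = 380 - 144*t)
G(-38, r(2))*1 = (380 - 144*(-38))*1 = (380 + 5472)*1 = 5852*1 = 5852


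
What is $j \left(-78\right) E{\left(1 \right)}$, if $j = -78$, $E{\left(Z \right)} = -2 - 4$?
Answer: $-36504$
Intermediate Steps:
$E{\left(Z \right)} = -6$
$j \left(-78\right) E{\left(1 \right)} = \left(-78\right) \left(-78\right) \left(-6\right) = 6084 \left(-6\right) = -36504$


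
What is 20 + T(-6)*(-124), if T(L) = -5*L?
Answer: -3700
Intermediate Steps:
20 + T(-6)*(-124) = 20 - 5*(-6)*(-124) = 20 + 30*(-124) = 20 - 3720 = -3700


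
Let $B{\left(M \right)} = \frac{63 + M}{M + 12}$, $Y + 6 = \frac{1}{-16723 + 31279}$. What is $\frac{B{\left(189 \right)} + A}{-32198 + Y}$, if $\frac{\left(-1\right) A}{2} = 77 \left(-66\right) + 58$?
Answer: $- \frac{9800554800}{31407015341} \approx -0.31205$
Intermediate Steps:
$A = 10048$ ($A = - 2 \left(77 \left(-66\right) + 58\right) = - 2 \left(-5082 + 58\right) = \left(-2\right) \left(-5024\right) = 10048$)
$Y = - \frac{87335}{14556}$ ($Y = -6 + \frac{1}{-16723 + 31279} = -6 + \frac{1}{14556} = - \frac{87335}{14556} \approx -5.9999$)
$B{\left(M \right)} = \frac{63 + M}{12 + M}$
$\frac{B{\left(189 \right)} + A}{-32198 + Y} = \frac{\frac{63 + 189}{12 + 189} + 10048}{-32198 - \frac{87335}{14556}} = \frac{\frac{1}{201} \cdot 252 + 10048}{- \frac{468761423}{14556}} = \left(\frac{1}{201} \cdot 252 + 10048\right) \left(- \frac{14556}{468761423}\right) = \left(\frac{84}{67} + 10048\right) \left(- \frac{14556}{468761423}\right) = \frac{673300}{67} \left(- \frac{14556}{468761423}\right) = - \frac{9800554800}{31407015341}$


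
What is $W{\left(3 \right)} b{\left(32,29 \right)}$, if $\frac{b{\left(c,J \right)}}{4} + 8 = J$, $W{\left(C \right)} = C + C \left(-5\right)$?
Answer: $-1008$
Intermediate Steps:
$W{\left(C \right)} = - 4 C$ ($W{\left(C \right)} = C - 5 C = - 4 C$)
$b{\left(c,J \right)} = -32 + 4 J$
$W{\left(3 \right)} b{\left(32,29 \right)} = \left(-4\right) 3 \left(-32 + 4 \cdot 29\right) = - 12 \left(-32 + 116\right) = \left(-12\right) 84 = -1008$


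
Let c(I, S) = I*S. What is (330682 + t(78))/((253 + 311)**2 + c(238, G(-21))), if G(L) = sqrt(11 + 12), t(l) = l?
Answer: 26303358240/25295940601 - 19680220*sqrt(23)/25295940601 ≈ 1.0361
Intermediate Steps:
G(L) = sqrt(23)
(330682 + t(78))/((253 + 311)**2 + c(238, G(-21))) = (330682 + 78)/((253 + 311)**2 + 238*sqrt(23)) = 330760/(564**2 + 238*sqrt(23)) = 330760/(318096 + 238*sqrt(23))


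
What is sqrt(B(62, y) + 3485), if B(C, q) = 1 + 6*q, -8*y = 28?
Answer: 3*sqrt(385) ≈ 58.864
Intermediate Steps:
y = -7/2 (y = -1/8*28 = -7/2 ≈ -3.5000)
sqrt(B(62, y) + 3485) = sqrt((1 + 6*(-7/2)) + 3485) = sqrt((1 - 21) + 3485) = sqrt(-20 + 3485) = sqrt(3465) = 3*sqrt(385)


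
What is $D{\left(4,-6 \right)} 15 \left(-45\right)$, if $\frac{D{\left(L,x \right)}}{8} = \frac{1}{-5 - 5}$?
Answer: $540$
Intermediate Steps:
$D{\left(L,x \right)} = - \frac{4}{5}$ ($D{\left(L,x \right)} = \frac{8}{-5 - 5} = \frac{8}{-10} = 8 \left(- \frac{1}{10}\right) = - \frac{4}{5}$)
$D{\left(4,-6 \right)} 15 \left(-45\right) = \left(- \frac{4}{5}\right) 15 \left(-45\right) = \left(-12\right) \left(-45\right) = 540$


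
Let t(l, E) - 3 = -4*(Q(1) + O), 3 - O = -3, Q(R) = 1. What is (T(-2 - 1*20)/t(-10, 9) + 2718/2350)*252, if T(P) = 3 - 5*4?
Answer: 543816/1175 ≈ 462.82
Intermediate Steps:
O = 6 (O = 3 - 1*(-3) = 3 + 3 = 6)
T(P) = -17 (T(P) = 3 - 20 = -17)
t(l, E) = -25 (t(l, E) = 3 - 4*(1 + 6) = 3 - 4*7 = 3 - 28 = -25)
(T(-2 - 1*20)/t(-10, 9) + 2718/2350)*252 = (-17/(-25) + 2718/2350)*252 = (-17*(-1/25) + 2718*(1/2350))*252 = (17/25 + 1359/1175)*252 = (2158/1175)*252 = 543816/1175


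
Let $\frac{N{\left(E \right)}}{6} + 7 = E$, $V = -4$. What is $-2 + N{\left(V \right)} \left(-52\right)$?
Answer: $3430$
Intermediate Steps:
$N{\left(E \right)} = -42 + 6 E$
$-2 + N{\left(V \right)} \left(-52\right) = -2 + \left(-42 + 6 \left(-4\right)\right) \left(-52\right) = -2 + \left(-42 - 24\right) \left(-52\right) = -2 - -3432 = -2 + 3432 = 3430$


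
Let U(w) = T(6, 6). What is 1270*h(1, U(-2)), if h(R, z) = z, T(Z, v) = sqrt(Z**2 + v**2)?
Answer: 7620*sqrt(2) ≈ 10776.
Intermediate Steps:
U(w) = 6*sqrt(2) (U(w) = sqrt(6**2 + 6**2) = sqrt(36 + 36) = sqrt(72) = 6*sqrt(2))
1270*h(1, U(-2)) = 1270*(6*sqrt(2)) = 7620*sqrt(2)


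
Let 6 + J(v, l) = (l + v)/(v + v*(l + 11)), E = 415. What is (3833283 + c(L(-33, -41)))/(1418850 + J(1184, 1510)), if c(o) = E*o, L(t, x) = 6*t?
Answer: 1126614279904/426137499201 ≈ 2.6438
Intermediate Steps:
J(v, l) = -6 + (l + v)/(v + v*(11 + l)) (J(v, l) = -6 + (l + v)/(v + v*(l + 11)) = -6 + (l + v)/(v + v*(11 + l)))
c(o) = 415*o
(3833283 + c(L(-33, -41)))/(1418850 + J(1184, 1510)) = (3833283 + 415*(6*(-33)))/(1418850 + (1510 - 71*1184 - 6*1510*1184)/(1184*(12 + 1510))) = (3833283 + 415*(-198))/(1418850 + (1/1184)*(1510 - 84064 - 10727040)/1522) = (3833283 - 82170)/(1418850 + (1/1184)*(1/1522)*(-10809594)) = 3751113/(1418850 - 5404797/901024) = 3751113/(1278412497603/901024) = 3751113*(901024/1278412497603) = 1126614279904/426137499201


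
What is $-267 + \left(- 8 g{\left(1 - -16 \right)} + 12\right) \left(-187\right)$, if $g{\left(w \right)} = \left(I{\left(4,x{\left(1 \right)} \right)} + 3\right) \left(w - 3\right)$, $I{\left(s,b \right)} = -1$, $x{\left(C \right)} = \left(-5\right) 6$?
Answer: $39377$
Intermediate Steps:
$x{\left(C \right)} = -30$
$g{\left(w \right)} = -6 + 2 w$ ($g{\left(w \right)} = \left(-1 + 3\right) \left(w - 3\right) = 2 \left(-3 + w\right) = -6 + 2 w$)
$-267 + \left(- 8 g{\left(1 - -16 \right)} + 12\right) \left(-187\right) = -267 + \left(- 8 \left(-6 + 2 \left(1 - -16\right)\right) + 12\right) \left(-187\right) = -267 + \left(- 8 \left(-6 + 2 \left(1 + 16\right)\right) + 12\right) \left(-187\right) = -267 + \left(- 8 \left(-6 + 2 \cdot 17\right) + 12\right) \left(-187\right) = -267 + \left(- 8 \left(-6 + 34\right) + 12\right) \left(-187\right) = -267 + \left(\left(-8\right) 28 + 12\right) \left(-187\right) = -267 + \left(-224 + 12\right) \left(-187\right) = -267 - -39644 = -267 + 39644 = 39377$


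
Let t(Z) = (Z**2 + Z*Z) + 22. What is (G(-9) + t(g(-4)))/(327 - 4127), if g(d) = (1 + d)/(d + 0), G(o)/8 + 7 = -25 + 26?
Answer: 199/30400 ≈ 0.0065461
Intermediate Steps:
G(o) = -48 (G(o) = -56 + 8*(-25 + 26) = -56 + 8*1 = -56 + 8 = -48)
g(d) = (1 + d)/d
t(Z) = 22 + 2*Z**2 (t(Z) = (Z**2 + Z**2) + 22 = 2*Z**2 + 22 = 22 + 2*Z**2)
(G(-9) + t(g(-4)))/(327 - 4127) = (-48 + (22 + 2*((1 - 4)/(-4))**2))/(327 - 4127) = (-48 + (22 + 2*(-1/4*(-3))**2))/(-3800) = (-48 + (22 + 2*(3/4)**2))*(-1/3800) = (-48 + (22 + 2*(9/16)))*(-1/3800) = (-48 + (22 + 9/8))*(-1/3800) = (-48 + 185/8)*(-1/3800) = -199/8*(-1/3800) = 199/30400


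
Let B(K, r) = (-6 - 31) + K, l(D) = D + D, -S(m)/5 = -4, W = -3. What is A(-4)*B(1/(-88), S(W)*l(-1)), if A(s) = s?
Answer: 3257/22 ≈ 148.05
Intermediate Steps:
S(m) = 20 (S(m) = -5*(-4) = 20)
l(D) = 2*D
B(K, r) = -37 + K
A(-4)*B(1/(-88), S(W)*l(-1)) = -4*(-37 + 1/(-88)) = -4*(-37 - 1/88) = -4*(-3257/88) = 3257/22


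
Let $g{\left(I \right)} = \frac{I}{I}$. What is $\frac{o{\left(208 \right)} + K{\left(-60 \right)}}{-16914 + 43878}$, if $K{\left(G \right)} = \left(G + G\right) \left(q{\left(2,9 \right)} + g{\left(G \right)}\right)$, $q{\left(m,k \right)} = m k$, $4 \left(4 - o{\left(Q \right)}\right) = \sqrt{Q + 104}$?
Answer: $- \frac{569}{6741} - \frac{\sqrt{78}}{53928} \approx -0.084573$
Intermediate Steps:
$g{\left(I \right)} = 1$
$o{\left(Q \right)} = 4 - \frac{\sqrt{104 + Q}}{4}$ ($o{\left(Q \right)} = 4 - \frac{\sqrt{Q + 104}}{4} = 4 - \frac{\sqrt{104 + Q}}{4}$)
$q{\left(m,k \right)} = k m$
$K{\left(G \right)} = 38 G$ ($K{\left(G \right)} = \left(G + G\right) \left(9 \cdot 2 + 1\right) = 2 G \left(18 + 1\right) = 2 G 19 = 38 G$)
$\frac{o{\left(208 \right)} + K{\left(-60 \right)}}{-16914 + 43878} = \frac{\left(4 - \frac{\sqrt{104 + 208}}{4}\right) + 38 \left(-60\right)}{-16914 + 43878} = \frac{\left(4 - \frac{\sqrt{312}}{4}\right) - 2280}{26964} = \left(\left(4 - \frac{2 \sqrt{78}}{4}\right) - 2280\right) \frac{1}{26964} = \left(\left(4 - \frac{\sqrt{78}}{2}\right) - 2280\right) \frac{1}{26964} = \left(-2276 - \frac{\sqrt{78}}{2}\right) \frac{1}{26964} = - \frac{569}{6741} - \frac{\sqrt{78}}{53928}$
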